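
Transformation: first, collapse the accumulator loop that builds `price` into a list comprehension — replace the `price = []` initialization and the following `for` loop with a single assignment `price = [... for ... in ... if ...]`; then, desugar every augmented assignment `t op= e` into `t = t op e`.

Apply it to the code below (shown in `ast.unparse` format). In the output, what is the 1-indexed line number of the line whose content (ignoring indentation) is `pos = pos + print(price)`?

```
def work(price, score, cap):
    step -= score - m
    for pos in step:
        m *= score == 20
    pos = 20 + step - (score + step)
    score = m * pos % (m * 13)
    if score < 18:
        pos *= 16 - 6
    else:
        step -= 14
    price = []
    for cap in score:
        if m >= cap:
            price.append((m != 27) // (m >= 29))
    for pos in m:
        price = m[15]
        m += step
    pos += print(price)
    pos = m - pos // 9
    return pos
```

15

Transformed code:
def work(price, score, cap):
    step = step - (score - m)
    for pos in step:
        m = m * (score == 20)
    pos = 20 + step - (score + step)
    score = m * pos % (m * 13)
    if score < 18:
        pos = pos * (16 - 6)
    else:
        step = step - 14
    price = [(m != 27) // (m >= 29) for cap in score if m >= cap]
    for pos in m:
        price = m[15]
        m = m + step
    pos = pos + print(price)
    pos = m - pos // 9
    return pos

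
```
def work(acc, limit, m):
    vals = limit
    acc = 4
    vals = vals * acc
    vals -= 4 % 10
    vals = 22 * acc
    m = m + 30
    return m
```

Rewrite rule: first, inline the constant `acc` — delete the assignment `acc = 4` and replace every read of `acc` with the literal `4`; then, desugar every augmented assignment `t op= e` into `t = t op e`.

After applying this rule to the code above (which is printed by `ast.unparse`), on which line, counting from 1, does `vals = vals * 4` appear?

Transformed code:
def work(acc, limit, m):
    vals = limit
    vals = vals * 4
    vals = vals - 4 % 10
    vals = 22 * 4
    m = m + 30
    return m

3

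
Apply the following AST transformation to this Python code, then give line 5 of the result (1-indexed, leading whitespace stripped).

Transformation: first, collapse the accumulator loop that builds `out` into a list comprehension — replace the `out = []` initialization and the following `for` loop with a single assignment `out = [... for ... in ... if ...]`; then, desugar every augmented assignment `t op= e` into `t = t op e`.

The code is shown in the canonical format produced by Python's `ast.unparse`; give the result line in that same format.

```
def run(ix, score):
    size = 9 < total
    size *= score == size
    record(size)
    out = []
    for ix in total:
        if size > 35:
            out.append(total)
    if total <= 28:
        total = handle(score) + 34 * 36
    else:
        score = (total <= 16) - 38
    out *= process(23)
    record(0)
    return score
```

out = [total for ix in total if size > 35]

Transformed code:
def run(ix, score):
    size = 9 < total
    size = size * (score == size)
    record(size)
    out = [total for ix in total if size > 35]
    if total <= 28:
        total = handle(score) + 34 * 36
    else:
        score = (total <= 16) - 38
    out = out * process(23)
    record(0)
    return score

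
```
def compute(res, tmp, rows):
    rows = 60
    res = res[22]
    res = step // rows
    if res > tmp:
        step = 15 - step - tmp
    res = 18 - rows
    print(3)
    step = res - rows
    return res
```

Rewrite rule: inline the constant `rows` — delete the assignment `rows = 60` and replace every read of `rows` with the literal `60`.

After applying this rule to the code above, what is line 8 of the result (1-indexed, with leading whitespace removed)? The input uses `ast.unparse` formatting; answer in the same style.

step = res - 60

Transformed code:
def compute(res, tmp, rows):
    res = res[22]
    res = step // 60
    if res > tmp:
        step = 15 - step - tmp
    res = 18 - 60
    print(3)
    step = res - 60
    return res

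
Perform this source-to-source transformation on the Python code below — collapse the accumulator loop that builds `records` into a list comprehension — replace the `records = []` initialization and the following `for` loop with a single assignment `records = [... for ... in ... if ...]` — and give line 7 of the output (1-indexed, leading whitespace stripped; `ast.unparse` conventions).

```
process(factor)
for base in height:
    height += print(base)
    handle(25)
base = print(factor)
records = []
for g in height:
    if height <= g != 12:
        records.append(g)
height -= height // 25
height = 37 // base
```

height -= height // 25

Transformed code:
process(factor)
for base in height:
    height += print(base)
    handle(25)
base = print(factor)
records = [g for g in height if height <= g != 12]
height -= height // 25
height = 37 // base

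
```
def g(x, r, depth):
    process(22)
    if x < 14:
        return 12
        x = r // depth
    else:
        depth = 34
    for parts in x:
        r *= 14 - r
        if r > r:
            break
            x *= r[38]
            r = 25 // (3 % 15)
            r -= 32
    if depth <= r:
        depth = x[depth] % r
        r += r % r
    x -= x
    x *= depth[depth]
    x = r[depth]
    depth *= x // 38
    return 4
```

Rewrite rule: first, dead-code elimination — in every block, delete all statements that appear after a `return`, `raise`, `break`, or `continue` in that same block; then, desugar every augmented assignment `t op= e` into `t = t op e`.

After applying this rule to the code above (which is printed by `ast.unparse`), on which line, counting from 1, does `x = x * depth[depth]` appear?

Transformed code:
def g(x, r, depth):
    process(22)
    if x < 14:
        return 12
    else:
        depth = 34
    for parts in x:
        r = r * (14 - r)
        if r > r:
            break
    if depth <= r:
        depth = x[depth] % r
        r = r + r % r
    x = x - x
    x = x * depth[depth]
    x = r[depth]
    depth = depth * (x // 38)
    return 4

15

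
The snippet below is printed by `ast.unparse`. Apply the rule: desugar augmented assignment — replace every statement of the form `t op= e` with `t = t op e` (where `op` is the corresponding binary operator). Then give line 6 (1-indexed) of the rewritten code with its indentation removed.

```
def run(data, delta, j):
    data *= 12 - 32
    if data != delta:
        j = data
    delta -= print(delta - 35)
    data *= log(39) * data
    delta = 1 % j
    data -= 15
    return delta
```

Transformed code:
def run(data, delta, j):
    data = data * (12 - 32)
    if data != delta:
        j = data
    delta = delta - print(delta - 35)
    data = data * (log(39) * data)
    delta = 1 % j
    data = data - 15
    return delta

data = data * (log(39) * data)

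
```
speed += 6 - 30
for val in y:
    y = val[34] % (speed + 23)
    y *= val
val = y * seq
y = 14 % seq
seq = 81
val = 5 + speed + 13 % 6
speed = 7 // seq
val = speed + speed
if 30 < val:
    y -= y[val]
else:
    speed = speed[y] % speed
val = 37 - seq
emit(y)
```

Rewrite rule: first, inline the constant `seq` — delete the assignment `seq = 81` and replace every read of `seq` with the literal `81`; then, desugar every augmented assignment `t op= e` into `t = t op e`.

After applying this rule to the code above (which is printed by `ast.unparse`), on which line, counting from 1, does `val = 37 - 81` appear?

14

Transformed code:
speed = speed + (6 - 30)
for val in y:
    y = val[34] % (speed + 23)
    y = y * val
val = y * 81
y = 14 % 81
val = 5 + speed + 13 % 6
speed = 7 // 81
val = speed + speed
if 30 < val:
    y = y - y[val]
else:
    speed = speed[y] % speed
val = 37 - 81
emit(y)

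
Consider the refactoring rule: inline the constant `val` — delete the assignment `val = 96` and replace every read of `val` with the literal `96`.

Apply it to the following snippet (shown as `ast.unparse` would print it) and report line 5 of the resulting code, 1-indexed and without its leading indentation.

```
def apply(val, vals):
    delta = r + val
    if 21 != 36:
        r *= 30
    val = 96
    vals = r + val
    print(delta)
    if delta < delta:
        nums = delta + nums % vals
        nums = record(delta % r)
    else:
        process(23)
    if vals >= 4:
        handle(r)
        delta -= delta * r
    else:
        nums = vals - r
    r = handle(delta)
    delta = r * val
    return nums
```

vals = r + 96

Transformed code:
def apply(val, vals):
    delta = r + 96
    if 21 != 36:
        r *= 30
    vals = r + 96
    print(delta)
    if delta < delta:
        nums = delta + nums % vals
        nums = record(delta % r)
    else:
        process(23)
    if vals >= 4:
        handle(r)
        delta -= delta * r
    else:
        nums = vals - r
    r = handle(delta)
    delta = r * 96
    return nums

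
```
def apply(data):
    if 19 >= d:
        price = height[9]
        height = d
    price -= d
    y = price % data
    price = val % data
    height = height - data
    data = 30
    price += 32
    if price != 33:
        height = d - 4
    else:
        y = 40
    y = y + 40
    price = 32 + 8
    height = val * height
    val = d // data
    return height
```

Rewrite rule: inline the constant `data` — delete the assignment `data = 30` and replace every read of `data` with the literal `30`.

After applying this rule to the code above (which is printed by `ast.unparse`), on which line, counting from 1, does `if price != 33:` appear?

10

Transformed code:
def apply(data):
    if 19 >= d:
        price = height[9]
        height = d
    price -= d
    y = price % 30
    price = val % 30
    height = height - 30
    price += 32
    if price != 33:
        height = d - 4
    else:
        y = 40
    y = y + 40
    price = 32 + 8
    height = val * height
    val = d // 30
    return height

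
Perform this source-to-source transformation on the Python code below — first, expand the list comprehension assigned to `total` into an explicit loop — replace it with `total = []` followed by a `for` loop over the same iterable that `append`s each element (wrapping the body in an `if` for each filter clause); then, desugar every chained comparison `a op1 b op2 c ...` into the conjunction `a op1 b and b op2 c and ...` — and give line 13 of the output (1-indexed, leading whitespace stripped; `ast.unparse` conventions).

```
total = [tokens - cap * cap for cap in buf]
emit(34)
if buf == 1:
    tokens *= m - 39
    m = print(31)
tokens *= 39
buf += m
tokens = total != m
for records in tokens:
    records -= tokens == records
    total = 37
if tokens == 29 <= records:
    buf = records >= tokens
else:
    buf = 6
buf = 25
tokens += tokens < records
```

total = 37

Transformed code:
total = []
for cap in buf:
    total.append(tokens - cap * cap)
emit(34)
if buf == 1:
    tokens *= m - 39
    m = print(31)
tokens *= 39
buf += m
tokens = total != m
for records in tokens:
    records -= tokens == records
    total = 37
if tokens == 29 and 29 <= records:
    buf = records >= tokens
else:
    buf = 6
buf = 25
tokens += tokens < records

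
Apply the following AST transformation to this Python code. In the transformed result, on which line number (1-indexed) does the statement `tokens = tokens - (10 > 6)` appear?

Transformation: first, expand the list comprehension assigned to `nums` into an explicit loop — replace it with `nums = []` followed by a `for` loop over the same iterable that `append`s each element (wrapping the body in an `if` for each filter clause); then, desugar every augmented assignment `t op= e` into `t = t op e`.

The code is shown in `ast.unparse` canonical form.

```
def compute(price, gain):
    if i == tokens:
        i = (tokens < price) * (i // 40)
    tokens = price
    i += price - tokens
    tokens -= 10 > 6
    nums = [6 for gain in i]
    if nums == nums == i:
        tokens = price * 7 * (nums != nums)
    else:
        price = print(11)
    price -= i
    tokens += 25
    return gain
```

6

Transformed code:
def compute(price, gain):
    if i == tokens:
        i = (tokens < price) * (i // 40)
    tokens = price
    i = i + (price - tokens)
    tokens = tokens - (10 > 6)
    nums = []
    for gain in i:
        nums.append(6)
    if nums == nums == i:
        tokens = price * 7 * (nums != nums)
    else:
        price = print(11)
    price = price - i
    tokens = tokens + 25
    return gain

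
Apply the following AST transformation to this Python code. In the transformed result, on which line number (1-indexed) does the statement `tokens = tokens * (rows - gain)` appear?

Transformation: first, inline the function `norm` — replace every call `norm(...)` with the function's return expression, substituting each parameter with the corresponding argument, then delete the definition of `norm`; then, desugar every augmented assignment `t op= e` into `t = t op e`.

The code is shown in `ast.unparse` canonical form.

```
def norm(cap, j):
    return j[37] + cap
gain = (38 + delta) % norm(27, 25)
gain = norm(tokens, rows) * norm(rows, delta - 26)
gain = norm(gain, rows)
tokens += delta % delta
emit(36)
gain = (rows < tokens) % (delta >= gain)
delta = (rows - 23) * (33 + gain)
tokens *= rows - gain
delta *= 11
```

8

Transformed code:
gain = (38 + delta) % (25[37] + 27)
gain = (rows[37] + tokens) * ((delta - 26)[37] + rows)
gain = rows[37] + gain
tokens = tokens + delta % delta
emit(36)
gain = (rows < tokens) % (delta >= gain)
delta = (rows - 23) * (33 + gain)
tokens = tokens * (rows - gain)
delta = delta * 11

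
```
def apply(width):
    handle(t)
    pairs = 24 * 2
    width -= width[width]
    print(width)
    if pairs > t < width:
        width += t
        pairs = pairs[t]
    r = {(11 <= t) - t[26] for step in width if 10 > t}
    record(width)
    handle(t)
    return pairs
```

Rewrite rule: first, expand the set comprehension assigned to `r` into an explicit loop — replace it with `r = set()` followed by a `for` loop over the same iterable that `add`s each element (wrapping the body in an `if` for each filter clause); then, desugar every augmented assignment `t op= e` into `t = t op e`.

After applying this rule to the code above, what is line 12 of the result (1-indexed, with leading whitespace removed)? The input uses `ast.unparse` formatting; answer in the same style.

Transformed code:
def apply(width):
    handle(t)
    pairs = 24 * 2
    width = width - width[width]
    print(width)
    if pairs > t < width:
        width = width + t
        pairs = pairs[t]
    r = set()
    for step in width:
        if 10 > t:
            r.add((11 <= t) - t[26])
    record(width)
    handle(t)
    return pairs

r.add((11 <= t) - t[26])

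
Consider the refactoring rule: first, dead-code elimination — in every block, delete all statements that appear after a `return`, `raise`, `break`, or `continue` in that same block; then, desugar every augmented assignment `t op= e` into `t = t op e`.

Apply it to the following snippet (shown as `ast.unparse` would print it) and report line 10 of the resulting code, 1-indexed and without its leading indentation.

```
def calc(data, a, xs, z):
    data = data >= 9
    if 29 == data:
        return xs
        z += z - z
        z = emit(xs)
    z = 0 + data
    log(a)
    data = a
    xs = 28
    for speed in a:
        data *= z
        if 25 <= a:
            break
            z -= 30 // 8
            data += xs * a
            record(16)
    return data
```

Transformed code:
def calc(data, a, xs, z):
    data = data >= 9
    if 29 == data:
        return xs
    z = 0 + data
    log(a)
    data = a
    xs = 28
    for speed in a:
        data = data * z
        if 25 <= a:
            break
    return data

data = data * z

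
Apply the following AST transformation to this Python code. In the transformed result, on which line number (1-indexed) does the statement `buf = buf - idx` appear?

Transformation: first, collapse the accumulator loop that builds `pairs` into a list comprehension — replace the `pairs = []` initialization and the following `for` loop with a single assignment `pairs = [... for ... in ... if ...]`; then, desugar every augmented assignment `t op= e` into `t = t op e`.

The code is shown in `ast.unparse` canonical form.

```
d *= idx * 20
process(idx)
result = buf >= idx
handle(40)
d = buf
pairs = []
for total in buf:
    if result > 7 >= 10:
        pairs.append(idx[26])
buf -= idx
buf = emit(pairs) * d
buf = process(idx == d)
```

7

Transformed code:
d = d * (idx * 20)
process(idx)
result = buf >= idx
handle(40)
d = buf
pairs = [idx[26] for total in buf if result > 7 >= 10]
buf = buf - idx
buf = emit(pairs) * d
buf = process(idx == d)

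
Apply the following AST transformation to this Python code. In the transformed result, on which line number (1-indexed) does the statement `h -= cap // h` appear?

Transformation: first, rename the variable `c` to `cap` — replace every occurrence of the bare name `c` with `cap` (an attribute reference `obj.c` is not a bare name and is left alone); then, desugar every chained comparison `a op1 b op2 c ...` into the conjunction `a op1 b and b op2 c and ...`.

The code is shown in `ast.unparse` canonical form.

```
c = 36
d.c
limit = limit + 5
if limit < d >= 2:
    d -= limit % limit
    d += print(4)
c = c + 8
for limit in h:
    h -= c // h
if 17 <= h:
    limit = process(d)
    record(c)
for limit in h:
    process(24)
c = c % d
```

Transformed code:
cap = 36
d.c
limit = limit + 5
if limit < d and d >= 2:
    d -= limit % limit
    d += print(4)
cap = cap + 8
for limit in h:
    h -= cap // h
if 17 <= h:
    limit = process(d)
    record(cap)
for limit in h:
    process(24)
cap = cap % d

9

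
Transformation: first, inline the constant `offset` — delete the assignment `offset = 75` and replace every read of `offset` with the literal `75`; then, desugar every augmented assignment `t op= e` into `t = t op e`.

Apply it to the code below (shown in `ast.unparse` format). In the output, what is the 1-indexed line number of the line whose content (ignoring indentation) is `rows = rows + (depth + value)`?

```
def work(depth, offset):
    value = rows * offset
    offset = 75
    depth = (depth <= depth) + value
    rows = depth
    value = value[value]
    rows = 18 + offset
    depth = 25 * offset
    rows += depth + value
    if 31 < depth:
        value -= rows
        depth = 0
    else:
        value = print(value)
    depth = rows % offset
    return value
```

Transformed code:
def work(depth, offset):
    value = rows * 75
    depth = (depth <= depth) + value
    rows = depth
    value = value[value]
    rows = 18 + 75
    depth = 25 * 75
    rows = rows + (depth + value)
    if 31 < depth:
        value = value - rows
        depth = 0
    else:
        value = print(value)
    depth = rows % 75
    return value

8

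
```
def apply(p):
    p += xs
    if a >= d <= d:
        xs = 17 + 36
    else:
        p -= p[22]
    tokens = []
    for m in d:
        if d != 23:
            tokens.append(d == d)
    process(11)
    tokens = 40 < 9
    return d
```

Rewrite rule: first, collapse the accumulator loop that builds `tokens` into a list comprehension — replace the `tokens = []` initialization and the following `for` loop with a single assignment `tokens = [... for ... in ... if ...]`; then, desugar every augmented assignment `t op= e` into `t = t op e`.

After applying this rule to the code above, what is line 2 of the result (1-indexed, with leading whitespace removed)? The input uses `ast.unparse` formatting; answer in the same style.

p = p + xs

Transformed code:
def apply(p):
    p = p + xs
    if a >= d <= d:
        xs = 17 + 36
    else:
        p = p - p[22]
    tokens = [d == d for m in d if d != 23]
    process(11)
    tokens = 40 < 9
    return d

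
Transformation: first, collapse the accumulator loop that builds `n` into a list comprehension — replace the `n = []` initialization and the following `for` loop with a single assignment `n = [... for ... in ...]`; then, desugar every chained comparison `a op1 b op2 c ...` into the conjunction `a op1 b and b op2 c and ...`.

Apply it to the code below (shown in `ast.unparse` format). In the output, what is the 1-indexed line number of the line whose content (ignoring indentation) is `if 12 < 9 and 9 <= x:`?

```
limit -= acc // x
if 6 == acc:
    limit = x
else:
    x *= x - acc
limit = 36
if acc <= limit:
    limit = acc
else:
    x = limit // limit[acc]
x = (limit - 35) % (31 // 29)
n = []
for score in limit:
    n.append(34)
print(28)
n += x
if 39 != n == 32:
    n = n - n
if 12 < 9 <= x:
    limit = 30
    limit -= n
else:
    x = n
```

Transformed code:
limit -= acc // x
if 6 == acc:
    limit = x
else:
    x *= x - acc
limit = 36
if acc <= limit:
    limit = acc
else:
    x = limit // limit[acc]
x = (limit - 35) % (31 // 29)
n = [34 for score in limit]
print(28)
n += x
if 39 != n and n == 32:
    n = n - n
if 12 < 9 and 9 <= x:
    limit = 30
    limit -= n
else:
    x = n

17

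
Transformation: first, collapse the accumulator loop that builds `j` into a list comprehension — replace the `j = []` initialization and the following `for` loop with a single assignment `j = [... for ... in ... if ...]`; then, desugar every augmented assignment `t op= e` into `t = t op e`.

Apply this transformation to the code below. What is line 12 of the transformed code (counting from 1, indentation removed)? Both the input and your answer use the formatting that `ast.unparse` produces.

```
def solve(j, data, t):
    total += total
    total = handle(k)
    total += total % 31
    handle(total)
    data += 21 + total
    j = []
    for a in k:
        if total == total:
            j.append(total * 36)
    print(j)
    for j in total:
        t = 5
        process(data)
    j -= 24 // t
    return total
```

j = j - 24 // t

Transformed code:
def solve(j, data, t):
    total = total + total
    total = handle(k)
    total = total + total % 31
    handle(total)
    data = data + (21 + total)
    j = [total * 36 for a in k if total == total]
    print(j)
    for j in total:
        t = 5
        process(data)
    j = j - 24 // t
    return total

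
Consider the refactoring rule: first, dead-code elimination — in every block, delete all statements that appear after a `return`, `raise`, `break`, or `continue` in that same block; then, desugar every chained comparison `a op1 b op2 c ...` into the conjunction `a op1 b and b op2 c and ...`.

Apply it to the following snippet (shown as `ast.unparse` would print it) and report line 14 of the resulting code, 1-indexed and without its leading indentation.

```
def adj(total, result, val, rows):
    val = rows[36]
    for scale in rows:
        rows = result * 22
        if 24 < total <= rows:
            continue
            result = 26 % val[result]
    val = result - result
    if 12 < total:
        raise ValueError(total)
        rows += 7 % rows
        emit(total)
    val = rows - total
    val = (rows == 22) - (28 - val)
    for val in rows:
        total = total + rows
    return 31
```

Transformed code:
def adj(total, result, val, rows):
    val = rows[36]
    for scale in rows:
        rows = result * 22
        if 24 < total and total <= rows:
            continue
    val = result - result
    if 12 < total:
        raise ValueError(total)
    val = rows - total
    val = (rows == 22) - (28 - val)
    for val in rows:
        total = total + rows
    return 31

return 31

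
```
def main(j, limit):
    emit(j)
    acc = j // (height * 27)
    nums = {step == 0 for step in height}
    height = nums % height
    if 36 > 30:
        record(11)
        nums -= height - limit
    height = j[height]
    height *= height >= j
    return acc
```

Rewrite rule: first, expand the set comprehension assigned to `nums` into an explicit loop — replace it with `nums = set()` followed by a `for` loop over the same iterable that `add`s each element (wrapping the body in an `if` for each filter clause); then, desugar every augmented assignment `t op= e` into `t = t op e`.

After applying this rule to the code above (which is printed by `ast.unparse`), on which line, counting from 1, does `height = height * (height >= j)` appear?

Transformed code:
def main(j, limit):
    emit(j)
    acc = j // (height * 27)
    nums = set()
    for step in height:
        nums.add(step == 0)
    height = nums % height
    if 36 > 30:
        record(11)
        nums = nums - (height - limit)
    height = j[height]
    height = height * (height >= j)
    return acc

12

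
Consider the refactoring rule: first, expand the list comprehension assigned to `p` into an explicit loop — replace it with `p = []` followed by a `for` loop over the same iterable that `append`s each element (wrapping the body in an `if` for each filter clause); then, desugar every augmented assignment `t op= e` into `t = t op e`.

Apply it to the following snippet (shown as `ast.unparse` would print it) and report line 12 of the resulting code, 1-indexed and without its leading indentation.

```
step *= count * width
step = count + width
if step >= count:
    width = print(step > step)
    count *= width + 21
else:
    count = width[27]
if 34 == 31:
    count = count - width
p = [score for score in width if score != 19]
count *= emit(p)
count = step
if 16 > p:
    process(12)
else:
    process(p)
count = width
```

if score != 19:

Transformed code:
step = step * (count * width)
step = count + width
if step >= count:
    width = print(step > step)
    count = count * (width + 21)
else:
    count = width[27]
if 34 == 31:
    count = count - width
p = []
for score in width:
    if score != 19:
        p.append(score)
count = count * emit(p)
count = step
if 16 > p:
    process(12)
else:
    process(p)
count = width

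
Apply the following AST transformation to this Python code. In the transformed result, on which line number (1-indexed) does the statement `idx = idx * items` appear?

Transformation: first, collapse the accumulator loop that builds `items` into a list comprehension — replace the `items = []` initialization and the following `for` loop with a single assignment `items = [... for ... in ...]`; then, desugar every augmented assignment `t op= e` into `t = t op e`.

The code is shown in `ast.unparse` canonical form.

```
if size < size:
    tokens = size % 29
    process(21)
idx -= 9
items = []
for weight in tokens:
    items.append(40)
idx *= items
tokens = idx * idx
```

6

Transformed code:
if size < size:
    tokens = size % 29
    process(21)
idx = idx - 9
items = [40 for weight in tokens]
idx = idx * items
tokens = idx * idx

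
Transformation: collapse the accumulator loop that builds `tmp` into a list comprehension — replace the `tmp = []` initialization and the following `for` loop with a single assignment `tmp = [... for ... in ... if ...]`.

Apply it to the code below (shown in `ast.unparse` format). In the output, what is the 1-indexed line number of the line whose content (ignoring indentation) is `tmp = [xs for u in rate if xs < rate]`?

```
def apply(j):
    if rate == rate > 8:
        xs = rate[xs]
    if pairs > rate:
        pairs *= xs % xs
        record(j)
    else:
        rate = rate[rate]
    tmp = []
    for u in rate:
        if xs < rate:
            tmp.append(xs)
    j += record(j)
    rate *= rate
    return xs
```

Transformed code:
def apply(j):
    if rate == rate > 8:
        xs = rate[xs]
    if pairs > rate:
        pairs *= xs % xs
        record(j)
    else:
        rate = rate[rate]
    tmp = [xs for u in rate if xs < rate]
    j += record(j)
    rate *= rate
    return xs

9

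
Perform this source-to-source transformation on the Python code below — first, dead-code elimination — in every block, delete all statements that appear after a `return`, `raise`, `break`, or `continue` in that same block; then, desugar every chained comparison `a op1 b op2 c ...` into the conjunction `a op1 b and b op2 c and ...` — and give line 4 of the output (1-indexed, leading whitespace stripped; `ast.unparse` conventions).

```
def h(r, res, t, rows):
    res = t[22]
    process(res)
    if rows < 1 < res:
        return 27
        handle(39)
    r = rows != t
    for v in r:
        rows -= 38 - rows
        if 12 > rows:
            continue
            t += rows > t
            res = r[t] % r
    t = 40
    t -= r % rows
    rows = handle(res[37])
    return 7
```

if rows < 1 and 1 < res:

Transformed code:
def h(r, res, t, rows):
    res = t[22]
    process(res)
    if rows < 1 and 1 < res:
        return 27
    r = rows != t
    for v in r:
        rows -= 38 - rows
        if 12 > rows:
            continue
    t = 40
    t -= r % rows
    rows = handle(res[37])
    return 7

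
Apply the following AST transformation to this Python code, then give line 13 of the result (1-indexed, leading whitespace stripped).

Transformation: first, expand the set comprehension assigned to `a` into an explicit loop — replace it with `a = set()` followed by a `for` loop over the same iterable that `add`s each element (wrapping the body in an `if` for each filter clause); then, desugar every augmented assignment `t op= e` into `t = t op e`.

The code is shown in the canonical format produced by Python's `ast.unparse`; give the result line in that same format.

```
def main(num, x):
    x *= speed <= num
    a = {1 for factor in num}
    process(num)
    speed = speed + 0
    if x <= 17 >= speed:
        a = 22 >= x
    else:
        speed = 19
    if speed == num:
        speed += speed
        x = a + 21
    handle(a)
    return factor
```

Transformed code:
def main(num, x):
    x = x * (speed <= num)
    a = set()
    for factor in num:
        a.add(1)
    process(num)
    speed = speed + 0
    if x <= 17 >= speed:
        a = 22 >= x
    else:
        speed = 19
    if speed == num:
        speed = speed + speed
        x = a + 21
    handle(a)
    return factor

speed = speed + speed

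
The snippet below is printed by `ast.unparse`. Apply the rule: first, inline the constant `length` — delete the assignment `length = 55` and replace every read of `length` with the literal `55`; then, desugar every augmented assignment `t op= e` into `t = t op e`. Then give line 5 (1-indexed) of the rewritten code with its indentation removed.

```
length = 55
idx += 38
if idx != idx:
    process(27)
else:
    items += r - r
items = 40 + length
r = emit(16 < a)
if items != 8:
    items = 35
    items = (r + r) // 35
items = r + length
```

Transformed code:
idx = idx + 38
if idx != idx:
    process(27)
else:
    items = items + (r - r)
items = 40 + 55
r = emit(16 < a)
if items != 8:
    items = 35
    items = (r + r) // 35
items = r + 55

items = items + (r - r)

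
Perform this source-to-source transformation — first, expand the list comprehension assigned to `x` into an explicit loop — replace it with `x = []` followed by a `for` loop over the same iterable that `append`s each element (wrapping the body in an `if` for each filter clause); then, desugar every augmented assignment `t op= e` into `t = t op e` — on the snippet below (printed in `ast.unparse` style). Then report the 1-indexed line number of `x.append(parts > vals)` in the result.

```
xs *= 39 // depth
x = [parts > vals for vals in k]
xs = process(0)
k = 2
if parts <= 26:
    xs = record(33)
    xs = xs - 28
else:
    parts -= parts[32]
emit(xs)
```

Transformed code:
xs = xs * (39 // depth)
x = []
for vals in k:
    x.append(parts > vals)
xs = process(0)
k = 2
if parts <= 26:
    xs = record(33)
    xs = xs - 28
else:
    parts = parts - parts[32]
emit(xs)

4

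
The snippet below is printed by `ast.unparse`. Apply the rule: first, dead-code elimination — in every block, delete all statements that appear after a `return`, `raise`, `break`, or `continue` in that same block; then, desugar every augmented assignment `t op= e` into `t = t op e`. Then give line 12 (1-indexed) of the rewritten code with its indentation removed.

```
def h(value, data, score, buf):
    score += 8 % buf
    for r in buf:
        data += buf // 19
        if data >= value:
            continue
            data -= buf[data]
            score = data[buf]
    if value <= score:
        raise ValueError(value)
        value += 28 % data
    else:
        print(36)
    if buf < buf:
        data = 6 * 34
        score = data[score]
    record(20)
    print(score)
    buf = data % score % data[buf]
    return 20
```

data = 6 * 34

Transformed code:
def h(value, data, score, buf):
    score = score + 8 % buf
    for r in buf:
        data = data + buf // 19
        if data >= value:
            continue
    if value <= score:
        raise ValueError(value)
    else:
        print(36)
    if buf < buf:
        data = 6 * 34
        score = data[score]
    record(20)
    print(score)
    buf = data % score % data[buf]
    return 20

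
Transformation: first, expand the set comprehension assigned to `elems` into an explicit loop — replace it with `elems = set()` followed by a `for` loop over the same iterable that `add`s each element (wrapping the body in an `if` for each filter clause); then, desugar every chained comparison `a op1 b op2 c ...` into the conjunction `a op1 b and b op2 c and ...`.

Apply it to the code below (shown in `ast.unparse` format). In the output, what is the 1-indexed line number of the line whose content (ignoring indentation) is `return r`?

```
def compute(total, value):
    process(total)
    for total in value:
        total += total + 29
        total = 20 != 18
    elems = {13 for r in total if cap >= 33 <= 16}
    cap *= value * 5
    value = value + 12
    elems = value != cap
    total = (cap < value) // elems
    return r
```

Transformed code:
def compute(total, value):
    process(total)
    for total in value:
        total += total + 29
        total = 20 != 18
    elems = set()
    for r in total:
        if cap >= 33 and 33 <= 16:
            elems.add(13)
    cap *= value * 5
    value = value + 12
    elems = value != cap
    total = (cap < value) // elems
    return r

14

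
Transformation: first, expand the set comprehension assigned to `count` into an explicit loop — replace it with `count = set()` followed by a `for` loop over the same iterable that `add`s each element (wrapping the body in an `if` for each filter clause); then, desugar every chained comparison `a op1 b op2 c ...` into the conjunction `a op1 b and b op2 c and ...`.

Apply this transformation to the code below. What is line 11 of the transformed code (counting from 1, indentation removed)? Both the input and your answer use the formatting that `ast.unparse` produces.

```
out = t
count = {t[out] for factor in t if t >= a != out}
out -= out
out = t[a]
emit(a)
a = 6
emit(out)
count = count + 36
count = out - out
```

Transformed code:
out = t
count = set()
for factor in t:
    if t >= a and a != out:
        count.add(t[out])
out -= out
out = t[a]
emit(a)
a = 6
emit(out)
count = count + 36
count = out - out

count = count + 36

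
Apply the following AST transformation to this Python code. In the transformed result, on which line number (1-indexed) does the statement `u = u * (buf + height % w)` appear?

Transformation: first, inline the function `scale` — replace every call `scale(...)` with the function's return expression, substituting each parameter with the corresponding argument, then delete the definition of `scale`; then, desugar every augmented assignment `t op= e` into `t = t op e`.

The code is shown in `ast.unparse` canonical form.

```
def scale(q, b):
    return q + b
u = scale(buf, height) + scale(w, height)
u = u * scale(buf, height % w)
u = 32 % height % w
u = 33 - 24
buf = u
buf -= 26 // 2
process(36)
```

Transformed code:
u = buf + height + (w + height)
u = u * (buf + height % w)
u = 32 % height % w
u = 33 - 24
buf = u
buf = buf - 26 // 2
process(36)

2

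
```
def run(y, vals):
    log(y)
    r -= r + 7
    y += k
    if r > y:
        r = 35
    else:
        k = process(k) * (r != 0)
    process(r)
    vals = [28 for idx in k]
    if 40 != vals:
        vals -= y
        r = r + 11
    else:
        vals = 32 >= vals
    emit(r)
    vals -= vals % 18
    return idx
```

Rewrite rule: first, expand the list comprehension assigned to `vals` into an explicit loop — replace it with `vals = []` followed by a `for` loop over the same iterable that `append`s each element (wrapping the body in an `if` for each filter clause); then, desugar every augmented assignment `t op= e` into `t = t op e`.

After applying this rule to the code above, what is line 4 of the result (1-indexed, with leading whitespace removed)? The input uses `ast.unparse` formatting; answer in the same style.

y = y + k

Transformed code:
def run(y, vals):
    log(y)
    r = r - (r + 7)
    y = y + k
    if r > y:
        r = 35
    else:
        k = process(k) * (r != 0)
    process(r)
    vals = []
    for idx in k:
        vals.append(28)
    if 40 != vals:
        vals = vals - y
        r = r + 11
    else:
        vals = 32 >= vals
    emit(r)
    vals = vals - vals % 18
    return idx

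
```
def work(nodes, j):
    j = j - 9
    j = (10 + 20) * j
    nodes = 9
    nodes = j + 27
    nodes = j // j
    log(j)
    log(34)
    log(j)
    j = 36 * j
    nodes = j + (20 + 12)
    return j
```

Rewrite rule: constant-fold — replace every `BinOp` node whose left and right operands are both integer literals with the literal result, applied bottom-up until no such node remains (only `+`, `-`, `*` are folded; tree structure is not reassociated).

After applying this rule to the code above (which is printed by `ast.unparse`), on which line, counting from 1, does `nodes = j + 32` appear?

11

Transformed code:
def work(nodes, j):
    j = j - 9
    j = 30 * j
    nodes = 9
    nodes = j + 27
    nodes = j // j
    log(j)
    log(34)
    log(j)
    j = 36 * j
    nodes = j + 32
    return j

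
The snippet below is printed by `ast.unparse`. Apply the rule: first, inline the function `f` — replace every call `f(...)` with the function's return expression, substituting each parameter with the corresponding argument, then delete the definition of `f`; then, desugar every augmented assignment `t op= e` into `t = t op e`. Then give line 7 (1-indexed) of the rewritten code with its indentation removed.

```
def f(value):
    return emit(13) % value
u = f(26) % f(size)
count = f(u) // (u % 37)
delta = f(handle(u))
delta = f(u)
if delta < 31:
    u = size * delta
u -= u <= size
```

u = u - (u <= size)

Transformed code:
u = emit(13) % 26 % (emit(13) % size)
count = emit(13) % u // (u % 37)
delta = emit(13) % handle(u)
delta = emit(13) % u
if delta < 31:
    u = size * delta
u = u - (u <= size)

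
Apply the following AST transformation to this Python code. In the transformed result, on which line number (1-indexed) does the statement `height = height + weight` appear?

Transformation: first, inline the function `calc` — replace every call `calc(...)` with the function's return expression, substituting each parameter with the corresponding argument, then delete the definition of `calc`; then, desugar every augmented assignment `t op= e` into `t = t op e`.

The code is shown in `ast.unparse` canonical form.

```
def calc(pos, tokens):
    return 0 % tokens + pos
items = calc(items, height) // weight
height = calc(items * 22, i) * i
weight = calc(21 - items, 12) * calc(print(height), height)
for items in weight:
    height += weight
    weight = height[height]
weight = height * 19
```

Transformed code:
items = (0 % height + items) // weight
height = (0 % i + items * 22) * i
weight = (0 % 12 + (21 - items)) * (0 % height + print(height))
for items in weight:
    height = height + weight
    weight = height[height]
weight = height * 19

5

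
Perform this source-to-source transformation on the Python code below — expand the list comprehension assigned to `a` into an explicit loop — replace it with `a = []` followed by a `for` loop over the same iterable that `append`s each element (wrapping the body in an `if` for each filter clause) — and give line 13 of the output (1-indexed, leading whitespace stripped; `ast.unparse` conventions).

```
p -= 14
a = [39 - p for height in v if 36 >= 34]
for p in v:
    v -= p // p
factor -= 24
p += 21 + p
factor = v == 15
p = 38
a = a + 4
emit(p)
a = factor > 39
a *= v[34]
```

Transformed code:
p -= 14
a = []
for height in v:
    if 36 >= 34:
        a.append(39 - p)
for p in v:
    v -= p // p
factor -= 24
p += 21 + p
factor = v == 15
p = 38
a = a + 4
emit(p)
a = factor > 39
a *= v[34]

emit(p)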